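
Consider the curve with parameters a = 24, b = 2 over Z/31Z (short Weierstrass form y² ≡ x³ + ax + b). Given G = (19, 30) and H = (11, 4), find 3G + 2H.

(11, 27)

First 3G:
Repeated addition: build up to 3G.
2G: tangent at (19, 30): λ = (3·19² + 24)/(2·30) ≡ 22/29. 29⁻¹ ≡ 15 (mod 31), so λ ≡ 22·15 ≡ 20.
  x = λ² - 19 - 19 = 400 - 38 ≡ 21; y = λ·(19 - 21) - 30 ≡ 23. → (21, 23)
3G: (21, 23) + (19, 30). λ = (30 - 23)/(19 - 21) ≡ 7/29 mod 31. 29⁻¹ ≡ 15 (mod 31) since 29·15 = 435 ≡ 1, so λ ≡ 12.
  x = λ² - 21 - 19 = 144 - 40 ≡ 11; y = λ·(21 - 11) - 23 ≡ 4. → (11, 4)
3G = (11, 4).
Next 2H:
Repeated addition: build up to 2H.
2H: tangent at (11, 4): λ = (3·11² + 24)/(2·4) ≡ 15/8. 8⁻¹ ≡ 4 (mod 31) since 8·4 = 32 ≡ 1, so λ ≡ 15·4 ≡ 29.
  x = λ² - 11 - 11 = 841 - 22 ≡ 13; y = λ·(11 - 13) - 4 ≡ 0. → (13, 0)
2H = (13, 0).
Finally 3G + 2H:
(11, 4) + (13, 0). λ = (0 - 4)/(13 - 11) ≡ 27/2 mod 31. 2⁻¹ ≡ 16 (mod 31), so λ ≡ 29.
  x = λ² - 11 - 13 = 841 - 24 ≡ 11; y = λ·(11 - 11) - 4 ≡ 27. → (11, 27)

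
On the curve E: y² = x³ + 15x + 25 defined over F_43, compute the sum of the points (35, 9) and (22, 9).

(29, 34)

(35, 9) + (22, 9). λ = (9 - 9)/(22 - 35) ≡ 0/30 mod 43. 30⁻¹ ≡ 33 (mod 43) since 30·33 = 990 ≡ 1, so λ ≡ 0.
  x = λ² - 35 - 22 = 0 - 57 ≡ 29; y = λ·(35 - 29) - 9 ≡ 34. → (29, 34)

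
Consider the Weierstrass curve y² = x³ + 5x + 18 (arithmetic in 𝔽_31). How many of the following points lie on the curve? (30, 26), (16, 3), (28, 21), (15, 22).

2

(30, 26): 26² ≡ 25, rhs ≡ 12 → off.
(16, 3): 3² ≡ 9, rhs ≡ 9 → on.
(28, 21): 21² ≡ 7, rhs ≡ 7 → on.
(15, 22): 22² ≡ 19, rhs ≡ 27 → off.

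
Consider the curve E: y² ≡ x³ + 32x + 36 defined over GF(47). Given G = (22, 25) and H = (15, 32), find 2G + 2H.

(34, 14)

First 2G:
Repeated addition: build up to 2G.
2G: tangent at (22, 25): λ = (3·22² + 32)/(2·25) ≡ 27/3. 3⁻¹ ≡ 16 (mod 47) since 3·16 = 48 ≡ 1, so λ ≡ 27·16 ≡ 9.
  x = λ² - 22 - 22 = 81 - 44 ≡ 37; y = λ·(22 - 37) - 25 ≡ 28. → (37, 28)
2G = (37, 28).
Next 2H:
Repeated addition: build up to 2H.
2H: tangent at (15, 32): λ = (3·15² + 32)/(2·32) ≡ 2/17. 17⁻¹ ≡ 36 (mod 47), so λ ≡ 2·36 ≡ 25.
  x = λ² - 15 - 15 = 625 - 30 ≡ 31; y = λ·(15 - 31) - 32 ≡ 38. → (31, 38)
2H = (31, 38).
Finally 2G + 2H:
(37, 28) + (31, 38). λ = (38 - 28)/(31 - 37) ≡ 10/41 mod 47. 41⁻¹ ≡ 39 (mod 47), so λ ≡ 14.
  x = λ² - 37 - 31 = 196 - 68 ≡ 34; y = λ·(37 - 34) - 28 ≡ 14. → (34, 14)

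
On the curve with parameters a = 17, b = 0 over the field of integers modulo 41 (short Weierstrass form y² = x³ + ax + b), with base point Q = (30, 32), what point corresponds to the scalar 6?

(32, 26)

Double-and-add on 6 = (110)₂. Start with Q = (30, 32) for the leading 1-bit.
double: tangent at (30, 32): λ = (3·30² + 17)/(2·32) ≡ 11/23. 23⁻¹ ≡ 25 (mod 41), so λ ≡ 11·25 ≡ 29.
  x = λ² - 30 - 30 = 841 - 60 ≡ 2; y = λ·(30 - 2) - 32 ≡ 1. → (2, 1)
add Q: (2, 1) + (30, 32). λ = (32 - 1)/(30 - 2) ≡ 31/28 mod 41. 28⁻¹ ≡ 22 (mod 41), so λ ≡ 26.
  x = λ² - 2 - 30 = 676 - 32 ≡ 29; y = λ·(2 - 29) - 1 ≡ 35. → (29, 35)
double: tangent at (29, 35): λ = (3·29² + 17)/(2·35) ≡ 39/29. 29⁻¹ ≡ 17 (mod 41), so λ ≡ 39·17 ≡ 7.
  x = λ² - 29 - 29 = 49 - 58 ≡ 32; y = λ·(29 - 32) - 35 ≡ 26. → (32, 26)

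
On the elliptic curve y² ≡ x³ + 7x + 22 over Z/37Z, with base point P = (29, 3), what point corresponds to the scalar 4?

(34, 23)

Repeated addition: build up to 4P.
2P: tangent at (29, 3): λ = (3·29² + 7)/(2·3) ≡ 14/6. 6⁻¹ ≡ 31 (mod 37), so λ ≡ 14·31 ≡ 27.
  x = λ² - 29 - 29 = 729 - 58 ≡ 5; y = λ·(29 - 5) - 3 ≡ 16. → (5, 16)
3P: (5, 16) + (29, 3). λ = (3 - 16)/(29 - 5) ≡ 24/24 mod 37. 24⁻¹ ≡ 17 (mod 37), so λ ≡ 1.
  x = λ² - 5 - 29 = 1 - 34 ≡ 4; y = λ·(5 - 4) - 16 ≡ 22. → (4, 22)
4P: (4, 22) + (29, 3). λ = (3 - 22)/(29 - 4) ≡ 18/25 mod 37. 25⁻¹ ≡ 3 (mod 37), so λ ≡ 17.
  x = λ² - 4 - 29 = 289 - 33 ≡ 34; y = λ·(4 - 34) - 22 ≡ 23. → (34, 23)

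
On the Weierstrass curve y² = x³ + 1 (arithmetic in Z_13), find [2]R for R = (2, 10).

(0, 12)

tangent at (2, 10): λ = (3·2² + 0)/(2·10) ≡ 12/7. 7⁻¹ ≡ 2 (mod 13), so λ ≡ 12·2 ≡ 11.
  x = λ² - 2 - 2 = 121 - 4 ≡ 0; y = λ·(2 - 0) - 10 ≡ 12. → (0, 12)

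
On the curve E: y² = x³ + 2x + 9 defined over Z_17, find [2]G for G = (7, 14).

(11, 6)

tangent at (7, 14): λ = (3·7² + 2)/(2·14) ≡ 13/11. 11⁻¹ ≡ 14 (mod 17), so λ ≡ 13·14 ≡ 12.
  x = λ² - 7 - 7 = 144 - 14 ≡ 11; y = λ·(7 - 11) - 14 ≡ 6. → (11, 6)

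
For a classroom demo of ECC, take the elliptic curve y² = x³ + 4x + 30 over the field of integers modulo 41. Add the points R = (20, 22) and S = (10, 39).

(2, 13)

(20, 22) + (10, 39). λ = (39 - 22)/(10 - 20) ≡ 17/31 mod 41. 31⁻¹ ≡ 4 (mod 41), so λ ≡ 27.
  x = λ² - 20 - 10 = 729 - 30 ≡ 2; y = λ·(20 - 2) - 22 ≡ 13. → (2, 13)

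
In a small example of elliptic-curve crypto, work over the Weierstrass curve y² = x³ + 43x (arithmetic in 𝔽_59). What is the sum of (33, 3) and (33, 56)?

O

The two points share x = 33 and their y-coordinates satisfy 3 + 56 ≡ 0 (mod 59), so they are inverses. Their sum is ∞.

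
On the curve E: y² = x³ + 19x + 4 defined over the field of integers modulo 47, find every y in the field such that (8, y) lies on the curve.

x³ + 19x + 4 = 668 ≡ 10 (mod 47).
10 is a non-residue mod 47; no y exists.

none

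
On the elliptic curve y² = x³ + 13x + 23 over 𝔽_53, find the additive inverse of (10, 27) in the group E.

(10, 26)

-(10, 27) = (10, -27 mod 53) = (10, 26).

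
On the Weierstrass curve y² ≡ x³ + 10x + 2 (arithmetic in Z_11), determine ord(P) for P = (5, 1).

8

2P: tangent at (5, 1): λ = (3·5² + 10)/(2·1) ≡ 8/2. 2⁻¹ ≡ 6 (mod 11) since 2·6 = 12 ≡ 1, so λ ≡ 8·6 ≡ 4.
  x = λ² - 5 - 5 = 16 - 10 ≡ 6; y = λ·(5 - 6) - 1 ≡ 6. → (6, 6)
3P: (6, 6) + (5, 1). λ = (1 - 6)/(5 - 6) ≡ 6/10 mod 11. 10⁻¹ ≡ 10 (mod 11) since 10·10 = 100 ≡ 1, so λ ≡ 5.
  x = λ² - 6 - 5 = 25 - 11 ≡ 3; y = λ·(6 - 3) - 6 ≡ 9. → (3, 9)
4P: (3, 9) + (5, 1). λ = (1 - 9)/(5 - 3) ≡ 3/2 mod 11. 2⁻¹ ≡ 6 (mod 11) since 2·6 = 12 ≡ 1, so λ ≡ 7.
  x = λ² - 3 - 5 = 49 - 8 ≡ 8; y = λ·(3 - 8) - 9 ≡ 0. → (8, 0)
5P: (8, 0) + (5, 1). λ = (1 - 0)/(5 - 8) ≡ 1/8 mod 11. 8⁻¹ ≡ 7 (mod 11), so λ ≡ 7.
  x = λ² - 8 - 5 = 49 - 13 ≡ 3; y = λ·(8 - 3) - 0 ≡ 2. → (3, 2)
6P: (3, 2) + (5, 1). λ = (1 - 2)/(5 - 3) ≡ 10/2 mod 11. 2⁻¹ ≡ 6 (mod 11), so λ ≡ 5.
  x = λ² - 3 - 5 = 25 - 8 ≡ 6; y = λ·(3 - 6) - 2 ≡ 5. → (6, 5)
7P: (6, 5) + (5, 1). λ = (1 - 5)/(5 - 6) ≡ 7/10 mod 11. 10⁻¹ ≡ 10 (mod 11) since 10·10 = 100 ≡ 1, so λ ≡ 4.
  x = λ² - 6 - 5 = 16 - 11 ≡ 5; y = λ·(6 - 5) - 5 ≡ 10. → (5, 10)
8P: (5, 10) + (5, 1): same x and y₁ ≡ -y₂, so the sum is the point at infinity.
8P = the point at infinity, so the order is 8.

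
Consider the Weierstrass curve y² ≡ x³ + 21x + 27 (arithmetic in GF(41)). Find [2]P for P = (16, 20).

(27, 8)

tangent at (16, 20): λ = (3·16² + 21)/(2·20) ≡ 10/40. 40⁻¹ ≡ 40 (mod 41) since 40·40 = 1600 ≡ 1, so λ ≡ 10·40 ≡ 31.
  x = λ² - 16 - 16 = 961 - 32 ≡ 27; y = λ·(16 - 27) - 20 ≡ 8. → (27, 8)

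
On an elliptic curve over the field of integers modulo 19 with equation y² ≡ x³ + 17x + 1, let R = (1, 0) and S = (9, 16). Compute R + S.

(13, 14)

(1, 0) + (9, 16). λ = (16 - 0)/(9 - 1) ≡ 16/8 mod 19. 8⁻¹ ≡ 12 (mod 19), so λ ≡ 2.
  x = λ² - 1 - 9 = 4 - 10 ≡ 13; y = λ·(1 - 13) - 0 ≡ 14. → (13, 14)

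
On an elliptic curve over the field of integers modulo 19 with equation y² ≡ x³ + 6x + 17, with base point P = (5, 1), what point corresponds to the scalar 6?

(15, 10)

Repeated addition: build up to 6P.
2P: tangent at (5, 1): λ = (3·5² + 6)/(2·1) ≡ 5/2. 2⁻¹ ≡ 10 (mod 19), so λ ≡ 5·10 ≡ 12.
  x = λ² - 5 - 5 = 144 - 10 ≡ 1; y = λ·(5 - 1) - 1 ≡ 9. → (1, 9)
3P: (1, 9) + (5, 1). λ = (1 - 9)/(5 - 1) ≡ 11/4 mod 19. 4⁻¹ ≡ 5 (mod 19), so λ ≡ 17.
  x = λ² - 1 - 5 = 289 - 6 ≡ 17; y = λ·(1 - 17) - 9 ≡ 4. → (17, 4)
4P: (17, 4) + (5, 1). λ = (1 - 4)/(5 - 17) ≡ 16/7 mod 19. 7⁻¹ ≡ 11 (mod 19), so λ ≡ 5.
  x = λ² - 17 - 5 = 25 - 22 ≡ 3; y = λ·(17 - 3) - 4 ≡ 9. → (3, 9)
5P: (3, 9) + (5, 1). λ = (1 - 9)/(5 - 3) ≡ 11/2 mod 19. 2⁻¹ ≡ 10 (mod 19), so λ ≡ 15.
  x = λ² - 3 - 5 = 225 - 8 ≡ 8; y = λ·(3 - 8) - 9 ≡ 11. → (8, 11)
6P: (8, 11) + (5, 1). λ = (1 - 11)/(5 - 8) ≡ 9/16 mod 19. 16⁻¹ ≡ 6 (mod 19) since 16·6 = 96 ≡ 1, so λ ≡ 16.
  x = λ² - 8 - 5 = 256 - 13 ≡ 15; y = λ·(8 - 15) - 11 ≡ 10. → (15, 10)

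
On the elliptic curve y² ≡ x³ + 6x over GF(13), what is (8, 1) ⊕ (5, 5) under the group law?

(9, 9)

(8, 1) + (5, 5). λ = (5 - 1)/(5 - 8) ≡ 4/10 mod 13. 10⁻¹ ≡ 4 (mod 13) since 10·4 = 40 ≡ 1, so λ ≡ 3.
  x = λ² - 8 - 5 = 9 - 13 ≡ 9; y = λ·(8 - 9) - 1 ≡ 9. → (9, 9)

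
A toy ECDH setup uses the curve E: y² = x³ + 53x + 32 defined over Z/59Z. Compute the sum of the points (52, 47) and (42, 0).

(52, 47) + (42, 0). λ = (0 - 47)/(42 - 52) ≡ 12/49 mod 59. 49⁻¹ ≡ 53 (mod 59), so λ ≡ 46.
  x = λ² - 52 - 42 = 2116 - 94 ≡ 16; y = λ·(52 - 16) - 47 ≡ 16. → (16, 16)

(16, 16)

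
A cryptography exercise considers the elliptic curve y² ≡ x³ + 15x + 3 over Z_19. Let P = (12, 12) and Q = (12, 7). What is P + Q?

O

The two points share x = 12 and their y-coordinates satisfy 12 + 7 ≡ 0 (mod 19), so they are inverses. Their sum is the point at infinity.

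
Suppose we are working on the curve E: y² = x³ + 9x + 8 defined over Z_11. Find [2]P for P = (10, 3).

tangent at (10, 3): λ = (3·10² + 9)/(2·3) ≡ 1/6. 6⁻¹ ≡ 2 (mod 11), so λ ≡ 1·2 ≡ 2.
  x = λ² - 10 - 10 = 4 - 20 ≡ 6; y = λ·(10 - 6) - 3 ≡ 5. → (6, 5)

(6, 5)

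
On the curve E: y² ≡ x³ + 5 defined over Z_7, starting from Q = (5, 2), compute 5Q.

(6, 5)

Repeated addition: build up to 5Q.
2Q: tangent at (5, 2): λ = (3·5² + 0)/(2·2) ≡ 5/4. 4⁻¹ ≡ 2 (mod 7), so λ ≡ 5·2 ≡ 3.
  x = λ² - 5 - 5 = 9 - 10 ≡ 6; y = λ·(5 - 6) - 2 ≡ 2. → (6, 2)
3Q: (6, 2) + (5, 2). λ = (2 - 2)/(5 - 6) ≡ 0/6 mod 7. 6⁻¹ ≡ 6 (mod 7), so λ ≡ 0.
  x = λ² - 6 - 5 = 0 - 11 ≡ 3; y = λ·(6 - 3) - 2 ≡ 5. → (3, 5)
4Q: (3, 5) + (5, 2). λ = (2 - 5)/(5 - 3) ≡ 4/2 mod 7. 2⁻¹ ≡ 4 (mod 7), so λ ≡ 2.
  x = λ² - 3 - 5 = 4 - 8 ≡ 3; y = λ·(3 - 3) - 5 ≡ 2. → (3, 2)
5Q: (3, 2) + (5, 2). λ = (2 - 2)/(5 - 3) ≡ 0/2 mod 7. 2⁻¹ ≡ 4 (mod 7) since 2·4 = 8 ≡ 1, so λ ≡ 0.
  x = λ² - 3 - 5 = 0 - 8 ≡ 6; y = λ·(3 - 6) - 2 ≡ 5. → (6, 5)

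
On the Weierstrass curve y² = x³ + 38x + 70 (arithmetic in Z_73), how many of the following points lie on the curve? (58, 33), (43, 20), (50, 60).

3

(58, 33): 33² ≡ 67, rhs ≡ 67 → on.
(43, 20): 20² ≡ 35, rhs ≡ 35 → on.
(50, 60): 60² ≡ 23, rhs ≡ 23 → on.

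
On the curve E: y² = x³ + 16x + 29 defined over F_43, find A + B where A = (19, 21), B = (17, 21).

(7, 22)

(19, 21) + (17, 21). λ = (21 - 21)/(17 - 19) ≡ 0/41 mod 43. 41⁻¹ ≡ 21 (mod 43), so λ ≡ 0.
  x = λ² - 19 - 17 = 0 - 36 ≡ 7; y = λ·(19 - 7) - 21 ≡ 22. → (7, 22)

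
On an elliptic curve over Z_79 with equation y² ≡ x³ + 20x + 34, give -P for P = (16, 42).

-(16, 42) = (16, -42 mod 79) = (16, 37).

(16, 37)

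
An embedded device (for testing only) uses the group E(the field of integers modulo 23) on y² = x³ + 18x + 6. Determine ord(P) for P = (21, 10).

7

2P: tangent at (21, 10): λ = (3·21² + 18)/(2·10) ≡ 7/20. 20⁻¹ ≡ 15 (mod 23), so λ ≡ 7·15 ≡ 13.
  x = λ² - 21 - 21 = 169 - 42 ≡ 12; y = λ·(21 - 12) - 10 ≡ 15. → (12, 15)
3P: (12, 15) + (21, 10). λ = (10 - 15)/(21 - 12) ≡ 18/9 mod 23. 9⁻¹ ≡ 18 (mod 23) since 9·18 = 162 ≡ 1, so λ ≡ 2.
  x = λ² - 12 - 21 = 4 - 33 ≡ 17; y = λ·(12 - 17) - 15 ≡ 21. → (17, 21)
4P: (17, 21) + (21, 10). λ = (10 - 21)/(21 - 17) ≡ 12/4 mod 23. 4⁻¹ ≡ 6 (mod 23) since 4·6 = 24 ≡ 1, so λ ≡ 3.
  x = λ² - 17 - 21 = 9 - 38 ≡ 17; y = λ·(17 - 17) - 21 ≡ 2. → (17, 2)
5P: (17, 2) + (21, 10). λ = (10 - 2)/(21 - 17) ≡ 8/4 mod 23. 4⁻¹ ≡ 6 (mod 23) since 4·6 = 24 ≡ 1, so λ ≡ 2.
  x = λ² - 17 - 21 = 4 - 38 ≡ 12; y = λ·(17 - 12) - 2 ≡ 8. → (12, 8)
6P: (12, 8) + (21, 10). λ = (10 - 8)/(21 - 12) ≡ 2/9 mod 23. 9⁻¹ ≡ 18 (mod 23) since 9·18 = 162 ≡ 1, so λ ≡ 13.
  x = λ² - 12 - 21 = 169 - 33 ≡ 21; y = λ·(12 - 21) - 8 ≡ 13. → (21, 13)
7P: (21, 13) + (21, 10): same x and y₁ ≡ -y₂, so the sum is O.
7P = O, so the order is 7.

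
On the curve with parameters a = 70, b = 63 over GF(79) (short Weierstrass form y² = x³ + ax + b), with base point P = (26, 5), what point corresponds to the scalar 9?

Repeated addition: build up to 9P.
2P: tangent at (26, 5): λ = (3·26² + 70)/(2·5) ≡ 44/10. 10⁻¹ ≡ 8 (mod 79), so λ ≡ 44·8 ≡ 36.
  x = λ² - 26 - 26 = 1296 - 52 ≡ 59; y = λ·(26 - 59) - 5 ≡ 71. → (59, 71)
3P: (59, 71) + (26, 5). λ = (5 - 71)/(26 - 59) ≡ 13/46 mod 79. 46⁻¹ ≡ 67 (mod 79), so λ ≡ 2.
  x = λ² - 59 - 26 = 4 - 85 ≡ 77; y = λ·(59 - 77) - 71 ≡ 51. → (77, 51)
4P: (77, 51) + (26, 5). λ = (5 - 51)/(26 - 77) ≡ 33/28 mod 79. 28⁻¹ ≡ 48 (mod 79) since 28·48 = 1344 ≡ 1, so λ ≡ 4.
  x = λ² - 77 - 26 = 16 - 103 ≡ 71; y = λ·(77 - 71) - 51 ≡ 52. → (71, 52)
5P: (71, 52) + (26, 5). λ = (5 - 52)/(26 - 71) ≡ 32/34 mod 79. 34⁻¹ ≡ 7 (mod 79), so λ ≡ 66.
  x = λ² - 71 - 26 = 4356 - 97 ≡ 72; y = λ·(71 - 72) - 52 ≡ 40. → (72, 40)
6P: (72, 40) + (26, 5). λ = (5 - 40)/(26 - 72) ≡ 44/33 mod 79. 33⁻¹ ≡ 12 (mod 79), so λ ≡ 54.
  x = λ² - 72 - 26 = 2916 - 98 ≡ 53; y = λ·(72 - 53) - 40 ≡ 38. → (53, 38)
7P: (53, 38) + (26, 5). λ = (5 - 38)/(26 - 53) ≡ 46/52 mod 79. 52⁻¹ ≡ 38 (mod 79), so λ ≡ 10.
  x = λ² - 53 - 26 = 100 - 79 ≡ 21; y = λ·(53 - 21) - 38 ≡ 45. → (21, 45)
8P: (21, 45) + (26, 5). λ = (5 - 45)/(26 - 21) ≡ 39/5 mod 79. 5⁻¹ ≡ 16 (mod 79) since 5·16 = 80 ≡ 1, so λ ≡ 71.
  x = λ² - 21 - 26 = 5041 - 47 ≡ 17; y = λ·(21 - 17) - 45 ≡ 2. → (17, 2)
9P: (17, 2) + (26, 5). λ = (5 - 2)/(26 - 17) ≡ 3/9 mod 79. 9⁻¹ ≡ 44 (mod 79), so λ ≡ 53.
  x = λ² - 17 - 26 = 2809 - 43 ≡ 1; y = λ·(17 - 1) - 2 ≡ 56. → (1, 56)

(1, 56)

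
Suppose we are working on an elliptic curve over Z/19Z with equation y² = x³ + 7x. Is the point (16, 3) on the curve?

yes

y² = 3² ≡ 9; x³ + 7x + 0 = 4208 ≡ 9 (mod 19). 9 = 9.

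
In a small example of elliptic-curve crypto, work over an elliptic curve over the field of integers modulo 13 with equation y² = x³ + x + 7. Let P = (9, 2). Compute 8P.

Double-and-add on 8 = (1000)₂. Start with P = (9, 2) for the leading 1-bit.
double: tangent at (9, 2): λ = (3·9² + 1)/(2·2) ≡ 10/4. 4⁻¹ ≡ 10 (mod 13), so λ ≡ 10·10 ≡ 9.
  x = λ² - 9 - 9 = 81 - 18 ≡ 11; y = λ·(9 - 11) - 2 ≡ 6. → (11, 6)
double: tangent at (11, 6): λ = (3·11² + 1)/(2·6) ≡ 0/12. 12⁻¹ ≡ 12 (mod 13), so λ ≡ 0·12 ≡ 0.
  x = λ² - 11 - 11 = 0 - 22 ≡ 4; y = λ·(11 - 4) - 6 ≡ 7. → (4, 7)
double: tangent at (4, 7): λ = (3·4² + 1)/(2·7) ≡ 10/1. 1⁻¹ ≡ 1 (mod 13), so λ ≡ 10·1 ≡ 10.
  x = λ² - 4 - 4 = 100 - 8 ≡ 1; y = λ·(4 - 1) - 7 ≡ 10. → (1, 10)

(1, 10)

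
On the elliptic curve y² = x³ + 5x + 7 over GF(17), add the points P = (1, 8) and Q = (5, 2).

(1, 8) + (5, 2). λ = (2 - 8)/(5 - 1) ≡ 11/4 mod 17. 4⁻¹ ≡ 13 (mod 17) since 4·13 = 52 ≡ 1, so λ ≡ 7.
  x = λ² - 1 - 5 = 49 - 6 ≡ 9; y = λ·(1 - 9) - 8 ≡ 4. → (9, 4)

(9, 4)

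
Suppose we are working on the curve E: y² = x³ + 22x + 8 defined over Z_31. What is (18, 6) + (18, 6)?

(20, 4)

tangent at (18, 6): λ = (3·18² + 22)/(2·6) ≡ 2/12. 12⁻¹ ≡ 13 (mod 31) since 12·13 = 156 ≡ 1, so λ ≡ 2·13 ≡ 26.
  x = λ² - 18 - 18 = 676 - 36 ≡ 20; y = λ·(18 - 20) - 6 ≡ 4. → (20, 4)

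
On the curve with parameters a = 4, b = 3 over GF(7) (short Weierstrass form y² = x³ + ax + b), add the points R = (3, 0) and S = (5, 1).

(3, 0) + (5, 1). λ = (1 - 0)/(5 - 3) ≡ 1/2 mod 7. 2⁻¹ ≡ 4 (mod 7), so λ ≡ 4.
  x = λ² - 3 - 5 = 16 - 8 ≡ 1; y = λ·(3 - 1) - 0 ≡ 1. → (1, 1)

(1, 1)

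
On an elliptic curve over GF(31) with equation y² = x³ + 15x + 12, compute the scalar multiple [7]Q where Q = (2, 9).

(1, 11)

Repeated addition: build up to 7Q.
2Q: tangent at (2, 9): λ = (3·2² + 15)/(2·9) ≡ 27/18. 18⁻¹ ≡ 19 (mod 31) since 18·19 = 342 ≡ 1, so λ ≡ 27·19 ≡ 17.
  x = λ² - 2 - 2 = 289 - 4 ≡ 6; y = λ·(2 - 6) - 9 ≡ 16. → (6, 16)
3Q: (6, 16) + (2, 9). λ = (9 - 16)/(2 - 6) ≡ 24/27 mod 31. 27⁻¹ ≡ 23 (mod 31), so λ ≡ 25.
  x = λ² - 6 - 2 = 625 - 8 ≡ 28; y = λ·(6 - 28) - 16 ≡ 23. → (28, 23)
4Q: (28, 23) + (2, 9). λ = (9 - 23)/(2 - 28) ≡ 17/5 mod 31. 5⁻¹ ≡ 25 (mod 31) since 5·25 = 125 ≡ 1, so λ ≡ 22.
  x = λ² - 28 - 2 = 484 - 30 ≡ 20; y = λ·(28 - 20) - 23 ≡ 29. → (20, 29)
5Q: (20, 29) + (2, 9). λ = (9 - 29)/(2 - 20) ≡ 11/13 mod 31. 13⁻¹ ≡ 12 (mod 31), so λ ≡ 8.
  x = λ² - 20 - 2 = 64 - 22 ≡ 11; y = λ·(20 - 11) - 29 ≡ 12. → (11, 12)
6Q: (11, 12) + (2, 9). λ = (9 - 12)/(2 - 11) ≡ 28/22 mod 31. 22⁻¹ ≡ 24 (mod 31), so λ ≡ 21.
  x = λ² - 11 - 2 = 441 - 13 ≡ 25; y = λ·(11 - 25) - 12 ≡ 4. → (25, 4)
7Q: (25, 4) + (2, 9). λ = (9 - 4)/(2 - 25) ≡ 5/8 mod 31. 8⁻¹ ≡ 4 (mod 31) since 8·4 = 32 ≡ 1, so λ ≡ 20.
  x = λ² - 25 - 2 = 400 - 27 ≡ 1; y = λ·(25 - 1) - 4 ≡ 11. → (1, 11)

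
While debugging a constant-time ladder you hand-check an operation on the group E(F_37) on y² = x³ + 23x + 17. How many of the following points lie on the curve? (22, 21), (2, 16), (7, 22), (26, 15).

(22, 21): 21² ≡ 34, rhs ≡ 34 → on.
(2, 16): 16² ≡ 34, rhs ≡ 34 → on.
(7, 22): 22² ≡ 3, rhs ≡ 3 → on.
(26, 15): 15² ≡ 3, rhs ≡ 24 → off.

3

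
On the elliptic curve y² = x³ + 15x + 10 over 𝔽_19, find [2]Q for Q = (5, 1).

tangent at (5, 1): λ = (3·5² + 15)/(2·1) ≡ 14/2. 2⁻¹ ≡ 10 (mod 19), so λ ≡ 14·10 ≡ 7.
  x = λ² - 5 - 5 = 49 - 10 ≡ 1; y = λ·(5 - 1) - 1 ≡ 8. → (1, 8)

(1, 8)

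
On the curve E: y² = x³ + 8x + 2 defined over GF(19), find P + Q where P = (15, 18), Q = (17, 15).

(13, 17)

(15, 18) + (17, 15). λ = (15 - 18)/(17 - 15) ≡ 16/2 mod 19. 2⁻¹ ≡ 10 (mod 19) since 2·10 = 20 ≡ 1, so λ ≡ 8.
  x = λ² - 15 - 17 = 64 - 32 ≡ 13; y = λ·(15 - 13) - 18 ≡ 17. → (13, 17)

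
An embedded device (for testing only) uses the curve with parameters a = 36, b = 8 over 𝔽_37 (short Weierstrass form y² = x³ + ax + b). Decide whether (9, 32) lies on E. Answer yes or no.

yes

y² = 32² ≡ 25; x³ + 36x + 8 = 1061 ≡ 25 (mod 37). 25 = 25.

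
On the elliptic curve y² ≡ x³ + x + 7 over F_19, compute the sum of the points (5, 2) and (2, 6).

(18, 9)

(5, 2) + (2, 6). λ = (6 - 2)/(2 - 5) ≡ 4/16 mod 19. 16⁻¹ ≡ 6 (mod 19), so λ ≡ 5.
  x = λ² - 5 - 2 = 25 - 7 ≡ 18; y = λ·(5 - 18) - 2 ≡ 9. → (18, 9)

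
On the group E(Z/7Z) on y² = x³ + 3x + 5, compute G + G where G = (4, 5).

tangent at (4, 5): λ = (3·4² + 3)/(2·5) ≡ 2/3. 3⁻¹ ≡ 5 (mod 7) since 3·5 = 15 ≡ 1, so λ ≡ 2·5 ≡ 3.
  x = λ² - 4 - 4 = 9 - 8 ≡ 1; y = λ·(4 - 1) - 5 ≡ 4. → (1, 4)

(1, 4)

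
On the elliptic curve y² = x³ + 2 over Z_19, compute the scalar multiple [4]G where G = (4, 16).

Repeated addition: build up to 4G.
2G: tangent at (4, 16): λ = (3·4² + 0)/(2·16) ≡ 10/13. 13⁻¹ ≡ 3 (mod 19), so λ ≡ 10·3 ≡ 11.
  x = λ² - 4 - 4 = 121 - 8 ≡ 18; y = λ·(4 - 18) - 16 ≡ 1. → (18, 1)
3G: (18, 1) + (4, 16). λ = (16 - 1)/(4 - 18) ≡ 15/5 mod 19. 5⁻¹ ≡ 4 (mod 19) since 5·4 = 20 ≡ 1, so λ ≡ 3.
  x = λ² - 18 - 4 = 9 - 22 ≡ 6; y = λ·(18 - 6) - 1 ≡ 16. → (6, 16)
4G: (6, 16) + (4, 16). λ = (16 - 16)/(4 - 6) ≡ 0/17 mod 19. 17⁻¹ ≡ 9 (mod 19) since 17·9 = 153 ≡ 1, so λ ≡ 0.
  x = λ² - 6 - 4 = 0 - 10 ≡ 9; y = λ·(6 - 9) - 16 ≡ 3. → (9, 3)

(9, 3)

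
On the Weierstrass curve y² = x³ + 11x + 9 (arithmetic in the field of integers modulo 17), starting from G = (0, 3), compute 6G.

Double-and-add on 6 = (110)₂. Start with G = (0, 3) for the leading 1-bit.
double: tangent at (0, 3): λ = (3·0² + 11)/(2·3) ≡ 11/6. 6⁻¹ ≡ 3 (mod 17), so λ ≡ 11·3 ≡ 16.
  x = λ² - 0 - 0 = 256 - 0 ≡ 1; y = λ·(0 - 1) - 3 ≡ 15. → (1, 15)
add G: (1, 15) + (0, 3). λ = (3 - 15)/(0 - 1) ≡ 5/16 mod 17. 16⁻¹ ≡ 16 (mod 17) since 16·16 = 256 ≡ 1, so λ ≡ 12.
  x = λ² - 1 - 0 = 144 - 1 ≡ 7; y = λ·(1 - 7) - 15 ≡ 15. → (7, 15)
double: tangent at (7, 15): λ = (3·7² + 11)/(2·15) ≡ 5/13. 13⁻¹ ≡ 4 (mod 17) since 13·4 = 52 ≡ 1, so λ ≡ 5·4 ≡ 3.
  x = λ² - 7 - 7 = 9 - 14 ≡ 12; y = λ·(7 - 12) - 15 ≡ 4. → (12, 4)

(12, 4)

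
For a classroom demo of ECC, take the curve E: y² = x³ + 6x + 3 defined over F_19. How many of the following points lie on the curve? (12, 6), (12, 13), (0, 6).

(12, 6): 6² ≡ 17, rhs ≡ 17 → on.
(12, 13): 13² ≡ 17, rhs ≡ 17 → on.
(0, 6): 6² ≡ 17, rhs ≡ 3 → off.

2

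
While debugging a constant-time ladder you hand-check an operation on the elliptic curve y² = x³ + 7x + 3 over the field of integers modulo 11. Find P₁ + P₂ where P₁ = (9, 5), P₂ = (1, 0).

(5, 3)

(9, 5) + (1, 0). λ = (0 - 5)/(1 - 9) ≡ 6/3 mod 11. 3⁻¹ ≡ 4 (mod 11) since 3·4 = 12 ≡ 1, so λ ≡ 2.
  x = λ² - 9 - 1 = 4 - 10 ≡ 5; y = λ·(9 - 5) - 5 ≡ 3. → (5, 3)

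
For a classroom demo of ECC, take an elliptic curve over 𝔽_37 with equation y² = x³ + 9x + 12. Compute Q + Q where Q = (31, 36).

tangent at (31, 36): λ = (3·31² + 9)/(2·36) ≡ 6/35. 35⁻¹ ≡ 18 (mod 37), so λ ≡ 6·18 ≡ 34.
  x = λ² - 31 - 31 = 1156 - 62 ≡ 21; y = λ·(31 - 21) - 36 ≡ 8. → (21, 8)

(21, 8)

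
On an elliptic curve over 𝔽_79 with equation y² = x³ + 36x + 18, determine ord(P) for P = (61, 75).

7

2P: tangent at (61, 75): λ = (3·61² + 36)/(2·75) ≡ 60/71. 71⁻¹ ≡ 69 (mod 79) since 71·69 = 4899 ≡ 1, so λ ≡ 60·69 ≡ 32.
  x = λ² - 61 - 61 = 1024 - 122 ≡ 33; y = λ·(61 - 33) - 75 ≡ 31. → (33, 31)
3P: (33, 31) + (61, 75). λ = (75 - 31)/(61 - 33) ≡ 44/28 mod 79. 28⁻¹ ≡ 48 (mod 79) since 28·48 = 1344 ≡ 1, so λ ≡ 58.
  x = λ² - 33 - 61 = 3364 - 94 ≡ 31; y = λ·(33 - 31) - 31 ≡ 6. → (31, 6)
4P: (31, 6) + (61, 75). λ = (75 - 6)/(61 - 31) ≡ 69/30 mod 79. 30⁻¹ ≡ 29 (mod 79), so λ ≡ 26.
  x = λ² - 31 - 61 = 676 - 92 ≡ 31; y = λ·(31 - 31) - 6 ≡ 73. → (31, 73)
5P: (31, 73) + (61, 75). λ = (75 - 73)/(61 - 31) ≡ 2/30 mod 79. 30⁻¹ ≡ 29 (mod 79), so λ ≡ 58.
  x = λ² - 31 - 61 = 3364 - 92 ≡ 33; y = λ·(31 - 33) - 73 ≡ 48. → (33, 48)
6P: (33, 48) + (61, 75). λ = (75 - 48)/(61 - 33) ≡ 27/28 mod 79. 28⁻¹ ≡ 48 (mod 79) since 28·48 = 1344 ≡ 1, so λ ≡ 32.
  x = λ² - 33 - 61 = 1024 - 94 ≡ 61; y = λ·(33 - 61) - 48 ≡ 4. → (61, 4)
7P: (61, 4) + (61, 75): same x and y₁ ≡ -y₂, so the sum is O.
7P = O, so the order is 7.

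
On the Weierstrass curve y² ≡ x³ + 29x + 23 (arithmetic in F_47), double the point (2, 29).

(13, 24)

tangent at (2, 29): λ = (3·2² + 29)/(2·29) ≡ 41/11. 11⁻¹ ≡ 30 (mod 47), so λ ≡ 41·30 ≡ 8.
  x = λ² - 2 - 2 = 64 - 4 ≡ 13; y = λ·(2 - 13) - 29 ≡ 24. → (13, 24)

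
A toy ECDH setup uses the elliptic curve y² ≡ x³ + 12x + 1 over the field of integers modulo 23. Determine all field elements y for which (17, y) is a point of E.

x³ + 12x + 1 = 5118 ≡ 12 (mod 23).
Square roots of 12 mod 23: 9 and 14 (since 9² = 81 ≡ 12).

9, 14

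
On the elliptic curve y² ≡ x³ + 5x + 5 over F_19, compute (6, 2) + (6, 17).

The two points share x = 6 and their y-coordinates satisfy 2 + 17 ≡ 0 (mod 19), so they are inverses. Their sum is O.

O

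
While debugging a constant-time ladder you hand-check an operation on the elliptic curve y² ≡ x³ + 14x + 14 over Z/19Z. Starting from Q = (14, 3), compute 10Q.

Double-and-add on 10 = (1010)₂. Start with Q = (14, 3) for the leading 1-bit.
double: tangent at (14, 3): λ = (3·14² + 14)/(2·3) ≡ 13/6. 6⁻¹ ≡ 16 (mod 19), so λ ≡ 13·16 ≡ 18.
  x = λ² - 14 - 14 = 324 - 28 ≡ 11; y = λ·(14 - 11) - 3 ≡ 13. → (11, 13)
double: tangent at (11, 13): λ = (3·11² + 14)/(2·13) ≡ 16/7. 7⁻¹ ≡ 11 (mod 19), so λ ≡ 16·11 ≡ 5.
  x = λ² - 11 - 11 = 25 - 22 ≡ 3; y = λ·(11 - 3) - 13 ≡ 8. → (3, 8)
add Q: (3, 8) + (14, 3). λ = (3 - 8)/(14 - 3) ≡ 14/11 mod 19. 11⁻¹ ≡ 7 (mod 19) since 11·7 = 77 ≡ 1, so λ ≡ 3.
  x = λ² - 3 - 14 = 9 - 17 ≡ 11; y = λ·(3 - 11) - 8 ≡ 6. → (11, 6)
double: tangent at (11, 6): λ = (3·11² + 14)/(2·6) ≡ 16/12. 12⁻¹ ≡ 8 (mod 19) since 12·8 = 96 ≡ 1, so λ ≡ 16·8 ≡ 14.
  x = λ² - 11 - 11 = 196 - 22 ≡ 3; y = λ·(11 - 3) - 6 ≡ 11. → (3, 11)

(3, 11)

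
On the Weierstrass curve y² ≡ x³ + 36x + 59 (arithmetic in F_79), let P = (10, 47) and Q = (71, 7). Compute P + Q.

(10, 47) + (71, 7). λ = (7 - 47)/(71 - 10) ≡ 39/61 mod 79. 61⁻¹ ≡ 57 (mod 79), so λ ≡ 11.
  x = λ² - 10 - 71 = 121 - 81 ≡ 40; y = λ·(10 - 40) - 47 ≡ 18. → (40, 18)

(40, 18)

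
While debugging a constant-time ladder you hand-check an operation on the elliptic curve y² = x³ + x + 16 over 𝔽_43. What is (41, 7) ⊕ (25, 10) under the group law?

(37, 3)

(41, 7) + (25, 10). λ = (10 - 7)/(25 - 41) ≡ 3/27 mod 43. 27⁻¹ ≡ 8 (mod 43) since 27·8 = 216 ≡ 1, so λ ≡ 24.
  x = λ² - 41 - 25 = 576 - 66 ≡ 37; y = λ·(41 - 37) - 7 ≡ 3. → (37, 3)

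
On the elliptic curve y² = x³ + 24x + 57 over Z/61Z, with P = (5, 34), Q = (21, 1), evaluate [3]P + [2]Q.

First 3P:
Repeated addition: build up to 3P.
2P: tangent at (5, 34): λ = (3·5² + 24)/(2·34) ≡ 38/7. 7⁻¹ ≡ 35 (mod 61), so λ ≡ 38·35 ≡ 49.
  x = λ² - 5 - 5 = 2401 - 10 ≡ 12; y = λ·(5 - 12) - 34 ≡ 50. → (12, 50)
3P: (12, 50) + (5, 34). λ = (34 - 50)/(5 - 12) ≡ 45/54 mod 61. 54⁻¹ ≡ 26 (mod 61) since 54·26 = 1404 ≡ 1, so λ ≡ 11.
  x = λ² - 12 - 5 = 121 - 17 ≡ 43; y = λ·(12 - 43) - 50 ≡ 36. → (43, 36)
3P = (43, 36).
Next 2Q:
Repeated addition: build up to 2Q.
2Q: tangent at (21, 1): λ = (3·21² + 24)/(2·1) ≡ 5/2. 2⁻¹ ≡ 31 (mod 61), so λ ≡ 5·31 ≡ 33.
  x = λ² - 21 - 21 = 1089 - 42 ≡ 10; y = λ·(21 - 10) - 1 ≡ 57. → (10, 57)
2Q = (10, 57).
Finally 3P + 2Q:
(43, 36) + (10, 57). λ = (57 - 36)/(10 - 43) ≡ 21/28 mod 61. 28⁻¹ ≡ 24 (mod 61), so λ ≡ 16.
  x = λ² - 43 - 10 = 256 - 53 ≡ 20; y = λ·(43 - 20) - 36 ≡ 27. → (20, 27)

(20, 27)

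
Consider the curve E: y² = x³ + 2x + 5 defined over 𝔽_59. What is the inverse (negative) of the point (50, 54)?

(50, 5)

-(50, 54) = (50, -54 mod 59) = (50, 5).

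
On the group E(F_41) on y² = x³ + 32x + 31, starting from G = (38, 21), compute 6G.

(8, 26)

Double-and-add on 6 = (110)₂. Start with G = (38, 21) for the leading 1-bit.
double: tangent at (38, 21): λ = (3·38² + 32)/(2·21) ≡ 18/1. 1⁻¹ ≡ 1 (mod 41), so λ ≡ 18·1 ≡ 18.
  x = λ² - 38 - 38 = 324 - 76 ≡ 2; y = λ·(38 - 2) - 21 ≡ 12. → (2, 12)
add G: (2, 12) + (38, 21). λ = (21 - 12)/(38 - 2) ≡ 9/36 mod 41. 36⁻¹ ≡ 8 (mod 41), so λ ≡ 31.
  x = λ² - 2 - 38 = 961 - 40 ≡ 19; y = λ·(2 - 19) - 12 ≡ 35. → (19, 35)
double: tangent at (19, 35): λ = (3·19² + 32)/(2·35) ≡ 8/29. 29⁻¹ ≡ 17 (mod 41) since 29·17 = 493 ≡ 1, so λ ≡ 8·17 ≡ 13.
  x = λ² - 19 - 19 = 169 - 38 ≡ 8; y = λ·(19 - 8) - 35 ≡ 26. → (8, 26)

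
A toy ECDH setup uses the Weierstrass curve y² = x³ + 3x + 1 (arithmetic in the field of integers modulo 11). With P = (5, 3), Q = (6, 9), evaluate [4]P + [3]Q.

(4, 0)

First 4P:
Repeated addition: build up to 4P.
2P: tangent at (5, 3): λ = (3·5² + 3)/(2·3) ≡ 1/6. 6⁻¹ ≡ 2 (mod 11) since 6·2 = 12 ≡ 1, so λ ≡ 1·2 ≡ 2.
  x = λ² - 5 - 5 = 4 - 10 ≡ 5; y = λ·(5 - 5) - 3 ≡ 8. → (5, 8)
3P: (5, 8) + (5, 3): same x and y₁ ≡ -y₂, so the sum is the point at infinity.
4P: the point at infinity + (5, 3) = (5, 3) (identity).
4P = (5, 3).
Next 3Q:
Repeated addition: build up to 3Q.
2Q: tangent at (6, 9): λ = (3·6² + 3)/(2·9) ≡ 1/7. 7⁻¹ ≡ 8 (mod 11) since 7·8 = 56 ≡ 1, so λ ≡ 1·8 ≡ 8.
  x = λ² - 6 - 6 = 64 - 12 ≡ 8; y = λ·(6 - 8) - 9 ≡ 8. → (8, 8)
3Q: (8, 8) + (6, 9). λ = (9 - 8)/(6 - 8) ≡ 1/9 mod 11. 9⁻¹ ≡ 5 (mod 11), so λ ≡ 5.
  x = λ² - 8 - 6 = 25 - 14 ≡ 0; y = λ·(8 - 0) - 8 ≡ 10. → (0, 10)
3Q = (0, 10).
Finally 4P + 3Q:
(5, 3) + (0, 10). λ = (10 - 3)/(0 - 5) ≡ 7/6 mod 11. 6⁻¹ ≡ 2 (mod 11) since 6·2 = 12 ≡ 1, so λ ≡ 3.
  x = λ² - 5 - 0 = 9 - 5 ≡ 4; y = λ·(5 - 4) - 3 ≡ 0. → (4, 0)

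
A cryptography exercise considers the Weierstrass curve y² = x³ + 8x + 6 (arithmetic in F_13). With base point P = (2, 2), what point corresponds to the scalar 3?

Repeated addition: build up to 3P.
2P: tangent at (2, 2): λ = (3·2² + 8)/(2·2) ≡ 7/4. 4⁻¹ ≡ 10 (mod 13), so λ ≡ 7·10 ≡ 5.
  x = λ² - 2 - 2 = 25 - 4 ≡ 8; y = λ·(2 - 8) - 2 ≡ 7. → (8, 7)
3P: (8, 7) + (2, 2). λ = (2 - 7)/(2 - 8) ≡ 8/7 mod 13. 7⁻¹ ≡ 2 (mod 13), so λ ≡ 3.
  x = λ² - 8 - 2 = 9 - 10 ≡ 12; y = λ·(8 - 12) - 7 ≡ 7. → (12, 7)

(12, 7)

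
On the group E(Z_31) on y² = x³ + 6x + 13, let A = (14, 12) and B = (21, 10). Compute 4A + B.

(18, 1)

First 4A:
Repeated addition: build up to 4A.
2A: tangent at (14, 12): λ = (3·14² + 6)/(2·12) ≡ 5/24. 24⁻¹ ≡ 22 (mod 31), so λ ≡ 5·22 ≡ 17.
  x = λ² - 14 - 14 = 289 - 28 ≡ 13; y = λ·(14 - 13) - 12 ≡ 5. → (13, 5)
3A: (13, 5) + (14, 12). λ = (12 - 5)/(14 - 13) ≡ 7/1 mod 31. 1⁻¹ ≡ 1 (mod 31) since 1·1 = 1 ≡ 1, so λ ≡ 7.
  x = λ² - 13 - 14 = 49 - 27 ≡ 22; y = λ·(13 - 22) - 5 ≡ 25. → (22, 25)
4A: (22, 25) + (14, 12). λ = (12 - 25)/(14 - 22) ≡ 18/23 mod 31. 23⁻¹ ≡ 27 (mod 31), so λ ≡ 21.
  x = λ² - 22 - 14 = 441 - 36 ≡ 2; y = λ·(22 - 2) - 25 ≡ 23. → (2, 23)
4A = (2, 23).
Finally 4A + B:
(2, 23) + (21, 10). λ = (10 - 23)/(21 - 2) ≡ 18/19 mod 31. 19⁻¹ ≡ 18 (mod 31), so λ ≡ 14.
  x = λ² - 2 - 21 = 196 - 23 ≡ 18; y = λ·(2 - 18) - 23 ≡ 1. → (18, 1)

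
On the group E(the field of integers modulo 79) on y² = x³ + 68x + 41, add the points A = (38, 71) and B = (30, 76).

(62, 23)

(38, 71) + (30, 76). λ = (76 - 71)/(30 - 38) ≡ 5/71 mod 79. 71⁻¹ ≡ 69 (mod 79), so λ ≡ 29.
  x = λ² - 38 - 30 = 841 - 68 ≡ 62; y = λ·(38 - 62) - 71 ≡ 23. → (62, 23)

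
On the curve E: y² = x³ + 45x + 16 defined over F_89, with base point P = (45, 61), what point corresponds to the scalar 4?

Double-and-add on 4 = (100)₂. Start with P = (45, 61) for the leading 1-bit.
double: tangent at (45, 61): λ = (3·45² + 45)/(2·61) ≡ 68/33. 33⁻¹ ≡ 27 (mod 89) since 33·27 = 891 ≡ 1, so λ ≡ 68·27 ≡ 56.
  x = λ² - 45 - 45 = 3136 - 90 ≡ 20; y = λ·(45 - 20) - 61 ≡ 4. → (20, 4)
double: tangent at (20, 4): λ = (3·20² + 45)/(2·4) ≡ 88/8. 8⁻¹ ≡ 78 (mod 89) since 8·78 = 624 ≡ 1, so λ ≡ 88·78 ≡ 11.
  x = λ² - 20 - 20 = 121 - 40 ≡ 81; y = λ·(20 - 81) - 4 ≡ 37. → (81, 37)

(81, 37)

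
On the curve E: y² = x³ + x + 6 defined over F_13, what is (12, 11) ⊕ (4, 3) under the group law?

(12, 11) + (4, 3). λ = (3 - 11)/(4 - 12) ≡ 5/5 mod 13. 5⁻¹ ≡ 8 (mod 13) since 5·8 = 40 ≡ 1, so λ ≡ 1.
  x = λ² - 12 - 4 = 1 - 16 ≡ 11; y = λ·(12 - 11) - 11 ≡ 3. → (11, 3)

(11, 3)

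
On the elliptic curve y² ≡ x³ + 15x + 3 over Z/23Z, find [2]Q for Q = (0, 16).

tangent at (0, 16): λ = (3·0² + 15)/(2·16) ≡ 15/9. 9⁻¹ ≡ 18 (mod 23) since 9·18 = 162 ≡ 1, so λ ≡ 15·18 ≡ 17.
  x = λ² - 0 - 0 = 289 - 0 ≡ 13; y = λ·(0 - 13) - 16 ≡ 16. → (13, 16)

(13, 16)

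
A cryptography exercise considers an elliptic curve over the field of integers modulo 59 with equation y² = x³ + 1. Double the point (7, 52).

tangent at (7, 52): λ = (3·7² + 0)/(2·52) ≡ 29/45. 45⁻¹ ≡ 21 (mod 59) since 45·21 = 945 ≡ 1, so λ ≡ 29·21 ≡ 19.
  x = λ² - 7 - 7 = 361 - 14 ≡ 52; y = λ·(7 - 52) - 52 ≡ 37. → (52, 37)

(52, 37)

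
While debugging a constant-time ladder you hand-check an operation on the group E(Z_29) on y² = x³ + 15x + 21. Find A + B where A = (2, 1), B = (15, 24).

(28, 11)

(2, 1) + (15, 24). λ = (24 - 1)/(15 - 2) ≡ 23/13 mod 29. 13⁻¹ ≡ 9 (mod 29), so λ ≡ 4.
  x = λ² - 2 - 15 = 16 - 17 ≡ 28; y = λ·(2 - 28) - 1 ≡ 11. → (28, 11)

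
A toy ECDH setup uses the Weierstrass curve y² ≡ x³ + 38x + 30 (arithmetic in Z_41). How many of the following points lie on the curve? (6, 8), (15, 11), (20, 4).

(6, 8): 8² ≡ 23, rhs ≡ 23 → on.
(15, 11): 11² ≡ 39, rhs ≡ 39 → on.
(20, 4): 4² ≡ 16, rhs ≡ 16 → on.

3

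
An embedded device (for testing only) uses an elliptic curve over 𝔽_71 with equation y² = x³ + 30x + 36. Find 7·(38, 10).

Write Q = (38, 10).
Repeated addition: build up to 7Q.
2Q: tangent at (38, 10): λ = (3·38² + 30)/(2·10) ≡ 31/20. 20⁻¹ ≡ 32 (mod 71), so λ ≡ 31·32 ≡ 69.
  x = λ² - 38 - 38 = 4761 - 76 ≡ 70; y = λ·(38 - 70) - 10 ≡ 54. → (70, 54)
3Q: (70, 54) + (38, 10). λ = (10 - 54)/(38 - 70) ≡ 27/39 mod 71. 39⁻¹ ≡ 51 (mod 71), so λ ≡ 28.
  x = λ² - 70 - 38 = 784 - 108 ≡ 37; y = λ·(70 - 37) - 54 ≡ 18. → (37, 18)
4Q: (37, 18) + (38, 10). λ = (10 - 18)/(38 - 37) ≡ 63/1 mod 71. 1⁻¹ ≡ 1 (mod 71), so λ ≡ 63.
  x = λ² - 37 - 38 = 3969 - 75 ≡ 60; y = λ·(37 - 60) - 18 ≡ 24. → (60, 24)
5Q: (60, 24) + (38, 10). λ = (10 - 24)/(38 - 60) ≡ 57/49 mod 71. 49⁻¹ ≡ 29 (mod 71) since 49·29 = 1421 ≡ 1, so λ ≡ 20.
  x = λ² - 60 - 38 = 400 - 98 ≡ 18; y = λ·(60 - 18) - 24 ≡ 35. → (18, 35)
6Q: (18, 35) + (38, 10). λ = (10 - 35)/(38 - 18) ≡ 46/20 mod 71. 20⁻¹ ≡ 32 (mod 71), so λ ≡ 52.
  x = λ² - 18 - 38 = 2704 - 56 ≡ 21; y = λ·(18 - 21) - 35 ≡ 22. → (21, 22)
7Q: (21, 22) + (38, 10). λ = (10 - 22)/(38 - 21) ≡ 59/17 mod 71. 17⁻¹ ≡ 46 (mod 71), so λ ≡ 16.
  x = λ² - 21 - 38 = 256 - 59 ≡ 55; y = λ·(21 - 55) - 22 ≡ 2. → (55, 2)

(55, 2)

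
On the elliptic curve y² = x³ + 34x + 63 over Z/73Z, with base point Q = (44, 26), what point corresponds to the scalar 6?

(11, 69)

Double-and-add on 6 = (110)₂. Start with Q = (44, 26) for the leading 1-bit.
double: tangent at (44, 26): λ = (3·44² + 34)/(2·26) ≡ 2/52. 52⁻¹ ≡ 66 (mod 73), so λ ≡ 2·66 ≡ 59.
  x = λ² - 44 - 44 = 3481 - 88 ≡ 35; y = λ·(44 - 35) - 26 ≡ 67. → (35, 67)
add Q: (35, 67) + (44, 26). λ = (26 - 67)/(44 - 35) ≡ 32/9 mod 73. 9⁻¹ ≡ 65 (mod 73) since 9·65 = 585 ≡ 1, so λ ≡ 36.
  x = λ² - 35 - 44 = 1296 - 79 ≡ 49; y = λ·(35 - 49) - 67 ≡ 13. → (49, 13)
double: tangent at (49, 13): λ = (3·49² + 34)/(2·13) ≡ 10/26. 26⁻¹ ≡ 59 (mod 73), so λ ≡ 10·59 ≡ 6.
  x = λ² - 49 - 49 = 36 - 98 ≡ 11; y = λ·(49 - 11) - 13 ≡ 69. → (11, 69)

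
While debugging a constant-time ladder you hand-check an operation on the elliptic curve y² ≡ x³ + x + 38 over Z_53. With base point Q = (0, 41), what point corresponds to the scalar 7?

Repeated addition: build up to 7Q.
2Q: tangent at (0, 41): λ = (3·0² + 1)/(2·41) ≡ 1/29. 29⁻¹ ≡ 11 (mod 53), so λ ≡ 1·11 ≡ 11.
  x = λ² - 0 - 0 = 121 - 0 ≡ 15; y = λ·(0 - 15) - 41 ≡ 6. → (15, 6)
3Q: (15, 6) + (0, 41). λ = (41 - 6)/(0 - 15) ≡ 35/38 mod 53. 38⁻¹ ≡ 7 (mod 53) since 38·7 = 266 ≡ 1, so λ ≡ 33.
  x = λ² - 15 - 0 = 1089 - 15 ≡ 14; y = λ·(15 - 14) - 6 ≡ 27. → (14, 27)
4Q: (14, 27) + (0, 41). λ = (41 - 27)/(0 - 14) ≡ 14/39 mod 53. 39⁻¹ ≡ 34 (mod 53), so λ ≡ 52.
  x = λ² - 14 - 0 = 2704 - 14 ≡ 40; y = λ·(14 - 40) - 27 ≡ 52. → (40, 52)
5Q: (40, 52) + (0, 41). λ = (41 - 52)/(0 - 40) ≡ 42/13 mod 53. 13⁻¹ ≡ 49 (mod 53), so λ ≡ 44.
  x = λ² - 40 - 0 = 1936 - 40 ≡ 41; y = λ·(40 - 41) - 52 ≡ 10. → (41, 10)
6Q: (41, 10) + (0, 41). λ = (41 - 10)/(0 - 41) ≡ 31/12 mod 53. 12⁻¹ ≡ 31 (mod 53) since 12·31 = 372 ≡ 1, so λ ≡ 7.
  x = λ² - 41 - 0 = 49 - 41 ≡ 8; y = λ·(41 - 8) - 10 ≡ 9. → (8, 9)
7Q: (8, 9) + (0, 41). λ = (41 - 9)/(0 - 8) ≡ 32/45 mod 53. 45⁻¹ ≡ 33 (mod 53), so λ ≡ 49.
  x = λ² - 8 - 0 = 2401 - 8 ≡ 8; y = λ·(8 - 8) - 9 ≡ 44. → (8, 44)

(8, 44)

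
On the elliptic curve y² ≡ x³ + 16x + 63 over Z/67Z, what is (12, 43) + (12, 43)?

tangent at (12, 43): λ = (3·12² + 16)/(2·43) ≡ 46/19. 19⁻¹ ≡ 60 (mod 67), so λ ≡ 46·60 ≡ 13.
  x = λ² - 12 - 12 = 169 - 24 ≡ 11; y = λ·(12 - 11) - 43 ≡ 37. → (11, 37)

(11, 37)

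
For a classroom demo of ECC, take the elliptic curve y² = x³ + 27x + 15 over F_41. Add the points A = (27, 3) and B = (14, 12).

(27, 3) + (14, 12). λ = (12 - 3)/(14 - 27) ≡ 9/28 mod 41. 28⁻¹ ≡ 22 (mod 41) since 28·22 = 616 ≡ 1, so λ ≡ 34.
  x = λ² - 27 - 14 = 1156 - 41 ≡ 8; y = λ·(27 - 8) - 3 ≡ 28. → (8, 28)

(8, 28)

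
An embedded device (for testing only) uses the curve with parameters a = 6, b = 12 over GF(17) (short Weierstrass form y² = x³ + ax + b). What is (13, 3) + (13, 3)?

tangent at (13, 3): λ = (3·13² + 6)/(2·3) ≡ 3/6. 6⁻¹ ≡ 3 (mod 17), so λ ≡ 3·3 ≡ 9.
  x = λ² - 13 - 13 = 81 - 26 ≡ 4; y = λ·(13 - 4) - 3 ≡ 10. → (4, 10)

(4, 10)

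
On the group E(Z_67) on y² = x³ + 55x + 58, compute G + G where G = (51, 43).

(33, 42)

tangent at (51, 43): λ = (3·51² + 55)/(2·43) ≡ 19/19. 19⁻¹ ≡ 60 (mod 67), so λ ≡ 19·60 ≡ 1.
  x = λ² - 51 - 51 = 1 - 102 ≡ 33; y = λ·(51 - 33) - 43 ≡ 42. → (33, 42)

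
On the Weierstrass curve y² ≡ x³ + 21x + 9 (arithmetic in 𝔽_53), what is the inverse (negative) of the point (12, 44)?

-(12, 44) = (12, -44 mod 53) = (12, 9).

(12, 9)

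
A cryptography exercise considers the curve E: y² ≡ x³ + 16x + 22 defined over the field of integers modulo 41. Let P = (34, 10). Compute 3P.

Repeated addition: build up to 3P.
2P: tangent at (34, 10): λ = (3·34² + 16)/(2·10) ≡ 40/20. 20⁻¹ ≡ 39 (mod 41), so λ ≡ 40·39 ≡ 2.
  x = λ² - 34 - 34 = 4 - 68 ≡ 18; y = λ·(34 - 18) - 10 ≡ 22. → (18, 22)
3P: (18, 22) + (34, 10). λ = (10 - 22)/(34 - 18) ≡ 29/16 mod 41. 16⁻¹ ≡ 18 (mod 41), so λ ≡ 30.
  x = λ² - 18 - 34 = 900 - 52 ≡ 28; y = λ·(18 - 28) - 22 ≡ 6. → (28, 6)

(28, 6)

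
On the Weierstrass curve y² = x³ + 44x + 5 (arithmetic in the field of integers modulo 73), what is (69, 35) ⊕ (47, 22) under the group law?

(67, 6)

(69, 35) + (47, 22). λ = (22 - 35)/(47 - 69) ≡ 60/51 mod 73. 51⁻¹ ≡ 63 (mod 73), so λ ≡ 57.
  x = λ² - 69 - 47 = 3249 - 116 ≡ 67; y = λ·(69 - 67) - 35 ≡ 6. → (67, 6)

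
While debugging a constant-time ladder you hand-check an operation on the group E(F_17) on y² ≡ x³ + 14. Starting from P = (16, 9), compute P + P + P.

Repeated addition: build up to 3P.
2P: tangent at (16, 9): λ = (3·16² + 0)/(2·9) ≡ 3/1. 1⁻¹ ≡ 1 (mod 17), so λ ≡ 3·1 ≡ 3.
  x = λ² - 16 - 16 = 9 - 32 ≡ 11; y = λ·(16 - 11) - 9 ≡ 6. → (11, 6)
3P: (11, 6) + (16, 9). λ = (9 - 6)/(16 - 11) ≡ 3/5 mod 17. 5⁻¹ ≡ 7 (mod 17), so λ ≡ 4.
  x = λ² - 11 - 16 = 16 - 27 ≡ 6; y = λ·(11 - 6) - 6 ≡ 14. → (6, 14)

(6, 14)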